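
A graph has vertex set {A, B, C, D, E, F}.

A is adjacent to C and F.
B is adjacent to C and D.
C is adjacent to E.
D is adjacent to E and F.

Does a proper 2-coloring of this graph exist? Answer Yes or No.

No

The cycle D-B-C-A-F-D has odd length 5, so it cannot be 2-colored; at least 3 colors are needed.
So 2 colors are not enough.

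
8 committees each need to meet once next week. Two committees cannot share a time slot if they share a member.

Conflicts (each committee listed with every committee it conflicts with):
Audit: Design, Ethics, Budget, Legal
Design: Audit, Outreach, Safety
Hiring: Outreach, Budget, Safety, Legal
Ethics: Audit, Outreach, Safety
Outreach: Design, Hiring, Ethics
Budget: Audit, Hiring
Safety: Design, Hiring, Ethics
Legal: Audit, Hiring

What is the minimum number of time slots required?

3

The cycle Audit-Design-Safety-Hiring-Budget-Audit has odd length 5, so it cannot be 2-colored; at least 3 time slots are needed.
3 time slots suffice: time slot 1 → {Audit, Hiring}; time slot 2 → {Outreach, Budget, Safety, Legal}; time slot 3 → {Design, Ethics}. Each listed conflict is separated.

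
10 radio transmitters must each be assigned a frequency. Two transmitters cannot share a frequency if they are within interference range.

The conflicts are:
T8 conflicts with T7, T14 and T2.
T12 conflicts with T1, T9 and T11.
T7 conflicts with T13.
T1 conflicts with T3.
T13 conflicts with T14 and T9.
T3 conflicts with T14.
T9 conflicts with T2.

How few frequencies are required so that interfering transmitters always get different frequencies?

The cycle T7-T13-T9-T2-T8-T7 has odd length 5, so it cannot be 2-colored; at least 3 frequencies are needed.
Using 3 frequencies: T8=1, T12=2, T7=2, T1=3, T13=3, T3=1, T14=2, T9=1, T2=2, T11=1. Each listed conflict is separated.

3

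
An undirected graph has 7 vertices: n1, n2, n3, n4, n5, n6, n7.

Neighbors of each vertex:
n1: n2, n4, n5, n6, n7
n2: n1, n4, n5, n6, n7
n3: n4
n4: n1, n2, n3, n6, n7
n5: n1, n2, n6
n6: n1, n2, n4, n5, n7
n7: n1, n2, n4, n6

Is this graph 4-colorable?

No

n1, n2, n4, n6, n7 form a clique, so at least 5 colors are needed.
So 4 colors are not enough.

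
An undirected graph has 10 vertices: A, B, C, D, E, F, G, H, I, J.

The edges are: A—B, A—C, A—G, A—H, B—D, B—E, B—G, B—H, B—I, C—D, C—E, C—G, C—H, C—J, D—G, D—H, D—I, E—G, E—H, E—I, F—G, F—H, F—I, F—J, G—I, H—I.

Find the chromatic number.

4

B, D, H, I are pairwise adjacent (a clique of size 4), so at least 4 colors are needed.
4 colors suffice: color 1 → {G, H, J}; color 2 → {B, C, F}; color 3 → {A, I}; color 4 → {D, E}. No two adjacent vertices share a color.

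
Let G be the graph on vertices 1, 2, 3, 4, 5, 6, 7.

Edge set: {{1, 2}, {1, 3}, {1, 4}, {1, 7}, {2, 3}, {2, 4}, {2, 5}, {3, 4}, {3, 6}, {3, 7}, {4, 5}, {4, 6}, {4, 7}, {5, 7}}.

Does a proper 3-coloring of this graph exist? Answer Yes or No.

No

1, 2, 3, 4 are pairwise adjacent (a clique of size 4), so at least 4 colors are needed.
So 3 colors are not enough.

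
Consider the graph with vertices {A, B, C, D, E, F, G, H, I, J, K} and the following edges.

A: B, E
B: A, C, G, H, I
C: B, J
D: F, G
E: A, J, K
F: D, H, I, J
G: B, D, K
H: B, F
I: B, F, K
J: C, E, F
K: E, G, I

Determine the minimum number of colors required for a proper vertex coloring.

The cycle B-C-J-F-I-B has odd length 5, so it cannot be 2-colored; at least 3 colors are needed.
3 colors suffice: color 1 → {B, E, F}; color 2 → {A, G, H, I, J}; color 3 → {C, D, K}. Every edge joins two different colors.

3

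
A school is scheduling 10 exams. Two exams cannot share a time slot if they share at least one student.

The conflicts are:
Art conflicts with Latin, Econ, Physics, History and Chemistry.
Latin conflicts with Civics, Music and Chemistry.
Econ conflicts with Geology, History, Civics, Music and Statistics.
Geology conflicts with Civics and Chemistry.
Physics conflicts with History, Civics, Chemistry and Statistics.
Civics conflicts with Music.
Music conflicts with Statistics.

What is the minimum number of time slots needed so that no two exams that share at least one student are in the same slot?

3

Art, Econ, History pairwise conflict, so at least 3 time slots are needed.
3 time slots suffice: time slot 1 → {Latin, Econ, Physics}; time slot 2 → {History, Civics, Chemistry, Statistics}; time slot 3 → {Art, Geology, Music}. Each listed conflict is separated.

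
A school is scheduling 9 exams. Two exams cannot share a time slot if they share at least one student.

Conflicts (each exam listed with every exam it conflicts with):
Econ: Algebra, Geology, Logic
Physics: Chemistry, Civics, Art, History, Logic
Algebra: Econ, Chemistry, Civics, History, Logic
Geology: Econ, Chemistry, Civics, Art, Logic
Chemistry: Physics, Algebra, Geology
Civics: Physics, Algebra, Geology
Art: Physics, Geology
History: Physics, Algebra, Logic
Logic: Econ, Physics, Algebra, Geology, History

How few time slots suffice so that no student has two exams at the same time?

Econ, Geology, Logic pairwise conflict, so at least 3 time slots are needed.
Using 3 time slots: Econ=3, Physics=2, Algebra=2, Geology=2, Chemistry=1, Civics=1, Art=1, History=3, Logic=1. No two conflicting exams share a time slot.

3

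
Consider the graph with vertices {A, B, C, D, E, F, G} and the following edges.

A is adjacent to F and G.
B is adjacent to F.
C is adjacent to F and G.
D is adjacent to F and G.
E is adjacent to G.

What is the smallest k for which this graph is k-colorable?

2

B and F are adjacent, so at least 2 colors are needed.
2 colors suffice: color 1 → {F, G}; color 2 → {A, B, C, D, E}. Each edge has distinct colors on its endpoints.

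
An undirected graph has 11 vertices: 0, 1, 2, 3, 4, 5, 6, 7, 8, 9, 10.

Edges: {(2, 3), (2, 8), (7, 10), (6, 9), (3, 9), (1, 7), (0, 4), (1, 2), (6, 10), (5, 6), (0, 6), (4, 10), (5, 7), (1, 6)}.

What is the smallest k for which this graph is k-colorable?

3

The cycle 6-1-2-3-9-6 has odd length 5, so it cannot be 2-colored; at least 3 colors are needed.
3 colors suffice: color red → {2, 4, 6, 7}; color blue → {0, 1, 3, 5, 8, 10}; color green → {9}. No two adjacent vertices share a color.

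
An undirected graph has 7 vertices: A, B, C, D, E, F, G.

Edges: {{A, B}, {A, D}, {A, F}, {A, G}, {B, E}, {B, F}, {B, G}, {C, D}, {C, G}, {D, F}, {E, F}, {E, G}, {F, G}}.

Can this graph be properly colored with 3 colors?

A, B, F, G are mutually adjacent (a clique of size 4), so at least 4 colors are needed.
So 3 colors are not enough.

No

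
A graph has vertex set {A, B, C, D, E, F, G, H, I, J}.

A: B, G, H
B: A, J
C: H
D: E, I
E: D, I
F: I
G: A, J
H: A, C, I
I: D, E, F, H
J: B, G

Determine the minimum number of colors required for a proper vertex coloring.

D, E, I form a triangle, so at least 3 colors are needed.
One proper 3-coloring: A=1, B=2, C=1, D=3, E=2, F=2, G=2, H=2, I=1, J=1. No two adjacent vertices share a color.

3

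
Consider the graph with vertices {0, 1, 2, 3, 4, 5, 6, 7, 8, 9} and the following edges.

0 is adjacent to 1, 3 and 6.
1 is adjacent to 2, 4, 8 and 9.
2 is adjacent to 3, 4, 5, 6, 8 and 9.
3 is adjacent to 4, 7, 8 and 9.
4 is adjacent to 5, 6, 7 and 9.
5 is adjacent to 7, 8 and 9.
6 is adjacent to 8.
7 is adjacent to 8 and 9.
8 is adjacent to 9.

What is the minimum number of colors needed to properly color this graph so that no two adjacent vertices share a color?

2, 5, 8, 9 form a clique, so at least 4 colors are needed.
A valid assignment using 4 colors: 0=a, 1=d, 2=a, 3=d, 4=b, 5=d, 6=c, 7=a, 8=b, 9=c. No two adjacent vertices share a color.

4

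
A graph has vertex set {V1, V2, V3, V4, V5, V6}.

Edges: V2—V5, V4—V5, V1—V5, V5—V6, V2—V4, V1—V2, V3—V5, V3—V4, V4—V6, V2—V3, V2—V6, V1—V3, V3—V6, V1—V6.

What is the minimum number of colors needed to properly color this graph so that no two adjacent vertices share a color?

5

V1, V2, V3, V5, V6 are pairwise adjacent (a clique of size 5), so at least 5 colors are needed.
5 colors suffice: color 1 → {V5}; color 2 → {V3}; color 3 → {V6}; color 4 → {V2}; color 5 → {V1, V4}. No two adjacent vertices share a color.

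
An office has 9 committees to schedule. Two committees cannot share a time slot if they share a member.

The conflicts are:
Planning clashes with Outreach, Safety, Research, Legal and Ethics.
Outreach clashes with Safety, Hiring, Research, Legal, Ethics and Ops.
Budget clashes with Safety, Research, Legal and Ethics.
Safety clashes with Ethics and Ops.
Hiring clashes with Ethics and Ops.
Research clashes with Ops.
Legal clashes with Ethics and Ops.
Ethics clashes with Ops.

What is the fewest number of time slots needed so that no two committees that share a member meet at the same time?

Planning, Outreach, Legal, Ethics are mutually in conflict, so at least 4 time slots are needed.
4 time slots suffice: time slot 1 → {Research, Ethics}; time slot 2 → {Outreach, Budget}; time slot 3 → {Planning, Ops}; time slot 4 → {Safety, Hiring, Legal}. Every pair that conflicts lands in different time slots.

4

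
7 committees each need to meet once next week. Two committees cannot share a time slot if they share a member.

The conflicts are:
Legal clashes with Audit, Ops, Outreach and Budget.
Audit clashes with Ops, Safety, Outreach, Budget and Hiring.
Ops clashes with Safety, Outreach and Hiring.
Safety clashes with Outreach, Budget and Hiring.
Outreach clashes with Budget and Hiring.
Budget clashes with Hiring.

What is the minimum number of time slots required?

Audit, Safety, Outreach, Budget, Hiring are mutually in conflict, so at least 5 time slots are needed.
5 time slots suffice: time slot 1 → {Outreach}; time slot 2 → {Audit}; time slot 3 → {Ops, Budget}; time slot 4 → {Legal, Hiring}; time slot 5 → {Safety}. Every pair that conflicts lands in different time slots.

5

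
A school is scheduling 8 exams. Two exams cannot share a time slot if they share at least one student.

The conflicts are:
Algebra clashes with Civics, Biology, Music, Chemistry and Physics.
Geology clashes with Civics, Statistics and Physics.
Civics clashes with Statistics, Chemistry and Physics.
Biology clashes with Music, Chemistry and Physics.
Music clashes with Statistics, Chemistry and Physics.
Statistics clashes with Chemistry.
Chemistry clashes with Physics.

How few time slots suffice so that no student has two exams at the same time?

5

Algebra, Biology, Music, Chemistry, Physics all conflict with each other, so at least 5 time slots are needed.
A valid assignment using 5 time slots: Algebra=3, Geology=1, Civics=4, Biology=5, Music=4, Statistics=2, Chemistry=1, Physics=2. No two conflicting exams share a time slot.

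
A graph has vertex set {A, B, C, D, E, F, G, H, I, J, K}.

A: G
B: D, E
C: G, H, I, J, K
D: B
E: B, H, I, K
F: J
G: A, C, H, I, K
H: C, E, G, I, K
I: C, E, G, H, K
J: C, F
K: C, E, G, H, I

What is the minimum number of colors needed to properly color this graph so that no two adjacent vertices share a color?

C, G, H, I, K are mutually adjacent (a clique of size 5), so at least 5 colors are needed.
A valid assignment using 5 colors: A=2, B=2, C=4, D=1, E=1, F=2, G=1, H=2, I=5, J=1, K=3. No two adjacent vertices share a color.

5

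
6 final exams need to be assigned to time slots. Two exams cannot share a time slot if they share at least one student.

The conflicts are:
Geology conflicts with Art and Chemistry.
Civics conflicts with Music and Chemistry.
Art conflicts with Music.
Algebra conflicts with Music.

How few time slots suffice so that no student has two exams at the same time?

The cycle Art-Music-Civics-Chemistry-Geology-Art has odd length 5, so it cannot be 2-colored; at least 3 time slots are needed.
Using 3 time slots: Geology=1, Civics=2, Art=2, Algebra=2, Music=1, Chemistry=3. Each listed conflict is separated.

3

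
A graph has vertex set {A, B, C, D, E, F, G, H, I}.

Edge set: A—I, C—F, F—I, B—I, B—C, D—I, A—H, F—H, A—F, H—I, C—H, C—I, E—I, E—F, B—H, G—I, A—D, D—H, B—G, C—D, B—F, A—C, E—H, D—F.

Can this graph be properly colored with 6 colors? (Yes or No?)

The chromatic number is 6. A, C, D, F, H, I are pairwise adjacent (a clique of size 6), so at least 6 colors are needed.
6 colors suffice: color 1 → {I}; color 2 → {G, H}; color 3 → {F}; color 4 → {C, E}; color 5 → {A, B}; color 6 → {D}.
That is already a proper 6-coloring.

Yes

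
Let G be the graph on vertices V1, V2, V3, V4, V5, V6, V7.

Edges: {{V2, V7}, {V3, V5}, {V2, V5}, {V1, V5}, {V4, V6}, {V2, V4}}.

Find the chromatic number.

2

V3 and V5 are adjacent, so at least 2 colors are needed.
One proper 2-coloring: V1=1, V2=1, V3=1, V4=2, V5=2, V6=1, V7=2. Every edge joins two different colors.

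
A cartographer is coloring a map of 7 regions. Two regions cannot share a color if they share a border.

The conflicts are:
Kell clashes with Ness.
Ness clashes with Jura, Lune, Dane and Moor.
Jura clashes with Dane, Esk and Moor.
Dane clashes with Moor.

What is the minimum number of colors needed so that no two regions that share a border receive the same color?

Ness, Jura, Dane, Moor all conflict with each other, so at least 4 colors are needed.
A valid assignment using 4 colors: Kell=2, Ness=1, Jura=2, Lune=2, Dane=3, Esk=1, Moor=4. Every pair that conflicts lands in different colors.

4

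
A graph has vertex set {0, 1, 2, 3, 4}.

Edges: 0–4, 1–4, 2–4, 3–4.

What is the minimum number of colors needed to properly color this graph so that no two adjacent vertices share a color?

0 and 4 are adjacent, so at least 2 colors are needed.
2 colors suffice: color a → {4}; color b → {0, 1, 2, 3}. Every edge joins two different colors.

2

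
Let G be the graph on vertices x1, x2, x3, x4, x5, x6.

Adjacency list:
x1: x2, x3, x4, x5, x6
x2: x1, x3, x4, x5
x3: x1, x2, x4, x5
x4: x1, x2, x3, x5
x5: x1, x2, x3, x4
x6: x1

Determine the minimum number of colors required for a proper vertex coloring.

x1, x2, x3, x4, x5 are mutually adjacent (a clique of size 5), so at least 5 colors are needed.
A valid assignment using 5 colors: x1=1, x2=3, x3=2, x4=5, x5=4, x6=2. Each edge has distinct colors on its endpoints.

5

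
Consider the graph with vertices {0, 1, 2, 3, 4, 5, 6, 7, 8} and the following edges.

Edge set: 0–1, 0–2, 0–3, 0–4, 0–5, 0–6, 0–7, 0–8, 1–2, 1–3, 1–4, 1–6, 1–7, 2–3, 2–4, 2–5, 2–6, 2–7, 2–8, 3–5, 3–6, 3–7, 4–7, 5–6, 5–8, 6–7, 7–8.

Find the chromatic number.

6

0, 1, 2, 3, 6, 7 are mutually adjacent (a clique of size 6), so at least 6 colors are needed.
6 colors suffice: color red → {2}; color blue → {0}; color green → {5, 7}; color yellow → {4, 6, 8}; color purple → {3}; color orange → {1}. No two adjacent vertices share a color.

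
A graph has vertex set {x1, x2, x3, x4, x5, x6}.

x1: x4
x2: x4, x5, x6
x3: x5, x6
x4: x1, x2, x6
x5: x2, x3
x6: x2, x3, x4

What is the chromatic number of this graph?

3

x2, x4, x6 are mutually adjacent, so at least 3 colors are needed.
3 colors suffice: color 1 → {x1, x5, x6}; color 2 → {x2, x3}; color 3 → {x4}. Each edge has distinct colors on its endpoints.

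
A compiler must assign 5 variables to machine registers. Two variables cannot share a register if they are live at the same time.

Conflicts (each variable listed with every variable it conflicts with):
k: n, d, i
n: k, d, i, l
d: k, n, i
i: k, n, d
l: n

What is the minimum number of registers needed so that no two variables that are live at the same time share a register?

4

k, n, d, i are mutually in conflict, so at least 4 registers are needed.
A valid assignment using 4 registers: k=2, n=1, d=4, i=3, l=2. No two conflicting variables share a register.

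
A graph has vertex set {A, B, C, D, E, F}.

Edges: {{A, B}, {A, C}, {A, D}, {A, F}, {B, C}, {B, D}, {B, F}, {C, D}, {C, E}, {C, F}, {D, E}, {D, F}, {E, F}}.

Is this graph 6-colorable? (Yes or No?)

Yes

The chromatic number is 5. A, B, C, D, F are mutually adjacent (a clique of size 5), so at least 5 colors are needed.
A valid assignment using 5 colors: A=yellow, B=purple, C=blue, D=red, E=yellow, F=green.
Since 6 ≥ 5, a proper 6-coloring certainly exists.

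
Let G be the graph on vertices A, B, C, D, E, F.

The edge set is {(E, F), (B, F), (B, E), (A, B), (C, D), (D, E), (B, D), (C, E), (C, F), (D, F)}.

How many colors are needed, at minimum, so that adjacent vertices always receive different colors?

4

B, D, E, F form a clique, so at least 4 colors are needed.
4 colors suffice: A=2, B=1, C=1, D=2, E=3, F=4. Every edge joins two different colors.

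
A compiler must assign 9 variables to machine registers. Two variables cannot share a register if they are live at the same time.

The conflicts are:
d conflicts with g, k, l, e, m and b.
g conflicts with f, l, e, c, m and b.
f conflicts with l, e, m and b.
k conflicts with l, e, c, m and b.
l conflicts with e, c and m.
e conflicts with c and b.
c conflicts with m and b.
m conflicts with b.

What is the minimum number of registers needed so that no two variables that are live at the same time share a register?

d, k, l, m all conflict with each other, so at least 4 registers are needed.
A valid assignment using 4 registers: d=4, g=3, f=4, k=3, l=1, e=2, c=4, m=2, b=1. Each listed conflict is separated.

4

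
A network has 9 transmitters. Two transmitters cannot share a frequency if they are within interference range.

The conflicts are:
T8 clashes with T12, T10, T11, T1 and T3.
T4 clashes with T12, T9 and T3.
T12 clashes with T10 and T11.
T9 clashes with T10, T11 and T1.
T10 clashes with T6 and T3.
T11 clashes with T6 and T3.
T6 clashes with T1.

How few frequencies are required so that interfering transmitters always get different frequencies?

3

T8, T12, T10 are mutually in conflict, so at least 3 frequencies are needed.
Using 3 frequencies: T8=1, T4=2, T12=3, T9=1, T10=2, T11=2, T6=1, T1=2, T3=3. No two conflicting transmitters share a frequency.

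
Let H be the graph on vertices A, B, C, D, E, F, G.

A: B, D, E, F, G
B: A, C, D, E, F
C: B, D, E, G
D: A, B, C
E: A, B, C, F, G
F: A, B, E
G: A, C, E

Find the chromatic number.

4

A, B, E, F form a clique, so at least 4 colors are needed.
4 colors suffice: color red → {B, G}; color blue → {A, C}; color green → {D, E}; color yellow → {F}. Each edge has distinct colors on its endpoints.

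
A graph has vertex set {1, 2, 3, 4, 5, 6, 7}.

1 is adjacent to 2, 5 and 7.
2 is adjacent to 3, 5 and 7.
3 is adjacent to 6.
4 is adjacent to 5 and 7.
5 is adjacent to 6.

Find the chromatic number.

3

1, 2, 7 are mutually adjacent, so at least 3 colors are needed.
A valid assignment using 3 colors: 1=c, 2=a, 3=b, 4=a, 5=b, 6=a, 7=b. Each edge has distinct colors on its endpoints.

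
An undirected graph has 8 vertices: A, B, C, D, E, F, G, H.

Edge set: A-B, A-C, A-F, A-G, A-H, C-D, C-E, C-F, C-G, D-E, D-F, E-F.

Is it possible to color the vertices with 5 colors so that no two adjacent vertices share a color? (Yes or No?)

The chromatic number is 4. C, D, E, F form a clique, so at least 4 colors are needed.
4 colors suffice: A=1, B=2, C=2, D=4, E=1, F=3, G=3, H=2.
Since 5 ≥ 4, a proper 5-coloring certainly exists.

Yes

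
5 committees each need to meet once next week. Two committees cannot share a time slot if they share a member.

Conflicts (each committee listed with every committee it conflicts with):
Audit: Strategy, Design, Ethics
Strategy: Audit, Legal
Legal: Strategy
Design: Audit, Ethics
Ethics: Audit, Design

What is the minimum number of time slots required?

Audit, Design, Ethics are mutually in conflict, so at least 3 time slots are needed.
3 time slots suffice: time slot 1 → {Audit, Legal}; time slot 2 → {Strategy, Design}; time slot 3 → {Ethics}. Each listed conflict is separated.

3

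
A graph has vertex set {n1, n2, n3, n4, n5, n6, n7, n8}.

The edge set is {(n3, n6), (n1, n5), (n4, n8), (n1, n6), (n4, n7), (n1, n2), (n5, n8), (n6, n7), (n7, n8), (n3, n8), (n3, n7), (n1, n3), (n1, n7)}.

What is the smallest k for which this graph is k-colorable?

4

n1, n3, n6, n7 are mutually adjacent (a clique of size 4), so at least 4 colors are needed.
4 colors suffice: color red → {n2, n5, n7}; color blue → {n1, n8}; color green → {n3, n4}; color yellow → {n6}. Every edge joins two different colors.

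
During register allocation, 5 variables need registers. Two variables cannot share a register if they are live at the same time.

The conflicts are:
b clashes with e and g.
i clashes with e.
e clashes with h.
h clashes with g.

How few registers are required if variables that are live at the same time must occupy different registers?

e and h conflict, so at least 2 registers are needed.
2 registers suffice: b=2, i=2, e=1, h=2, g=1. Every pair that conflicts lands in different registers.

2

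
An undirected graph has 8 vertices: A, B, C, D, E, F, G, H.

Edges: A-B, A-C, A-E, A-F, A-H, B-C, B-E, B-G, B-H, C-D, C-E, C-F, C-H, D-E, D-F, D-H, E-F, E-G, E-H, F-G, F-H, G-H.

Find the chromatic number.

5

C, D, E, F, H form a clique, so at least 5 colors are needed.
5 colors suffice: color 1 → {E}; color 2 → {H}; color 3 → {B, F}; color 4 → {C, G}; color 5 → {A, D}. No two adjacent vertices share a color.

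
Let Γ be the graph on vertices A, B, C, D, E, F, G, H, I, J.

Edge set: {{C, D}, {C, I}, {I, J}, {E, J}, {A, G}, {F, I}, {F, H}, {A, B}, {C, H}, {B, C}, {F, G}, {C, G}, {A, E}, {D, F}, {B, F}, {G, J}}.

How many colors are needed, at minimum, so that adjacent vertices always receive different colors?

2

B and F are adjacent, so at least 2 colors are needed.
One proper 2-coloring: A=1, B=2, C=1, D=2, E=2, F=1, G=2, H=2, I=2, J=1. Each edge has distinct colors on its endpoints.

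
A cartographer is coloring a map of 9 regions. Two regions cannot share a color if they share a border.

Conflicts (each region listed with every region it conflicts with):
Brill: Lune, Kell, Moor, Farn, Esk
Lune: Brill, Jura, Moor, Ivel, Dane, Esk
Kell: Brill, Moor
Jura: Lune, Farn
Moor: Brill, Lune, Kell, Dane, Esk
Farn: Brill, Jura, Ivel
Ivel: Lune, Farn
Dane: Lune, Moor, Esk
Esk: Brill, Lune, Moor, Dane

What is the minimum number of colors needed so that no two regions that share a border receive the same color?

Lune, Moor, Dane, Esk all conflict with each other, so at least 4 colors are needed.
4 colors suffice: color 1 → {Lune, Kell, Farn}; color 2 → {Jura, Moor, Ivel}; color 3 → {Brill, Dane}; color 4 → {Esk}. No two conflicting regions share a color.

4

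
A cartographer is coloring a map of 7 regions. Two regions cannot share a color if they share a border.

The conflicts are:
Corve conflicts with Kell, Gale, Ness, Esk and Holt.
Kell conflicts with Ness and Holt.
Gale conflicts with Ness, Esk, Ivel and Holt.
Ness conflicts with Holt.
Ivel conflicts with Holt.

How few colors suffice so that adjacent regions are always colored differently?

4

Corve, Gale, Ness, Holt are mutually in conflict, so at least 4 colors are needed.
One proper 4-coloring: Corve=2, Kell=1, Gale=1, Ness=4, Esk=3, Ivel=2, Holt=3. Every pair that conflicts lands in different colors.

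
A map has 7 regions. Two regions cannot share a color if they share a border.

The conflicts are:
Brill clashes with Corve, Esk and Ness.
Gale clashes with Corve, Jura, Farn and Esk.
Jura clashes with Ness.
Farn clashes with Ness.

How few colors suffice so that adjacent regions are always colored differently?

The cycle Brill-Ness-Farn-Gale-Corve-Brill has odd length 5, so it cannot be 2-colored; at least 3 colors are needed.
A valid assignment using 3 colors: Brill=2, Gale=1, Corve=3, Jura=2, Farn=2, Esk=3, Ness=1. Each listed conflict is separated.

3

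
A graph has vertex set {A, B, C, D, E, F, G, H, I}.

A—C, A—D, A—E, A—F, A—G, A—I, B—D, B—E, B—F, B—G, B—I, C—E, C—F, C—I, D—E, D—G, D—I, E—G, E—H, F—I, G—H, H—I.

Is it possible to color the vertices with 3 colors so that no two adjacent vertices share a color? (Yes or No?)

A, D, E, G are pairwise adjacent (a clique of size 4), so at least 4 colors are needed.
So 3 colors are not enough.

No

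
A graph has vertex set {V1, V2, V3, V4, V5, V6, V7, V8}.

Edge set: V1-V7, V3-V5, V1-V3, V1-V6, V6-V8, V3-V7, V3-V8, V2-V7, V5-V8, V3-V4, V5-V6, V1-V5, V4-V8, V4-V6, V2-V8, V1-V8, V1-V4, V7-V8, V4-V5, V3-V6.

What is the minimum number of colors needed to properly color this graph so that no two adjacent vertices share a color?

V1, V3, V4, V5, V6, V8 form a clique, so at least 6 colors are needed.
6 colors suffice: color 1 → {V8}; color 2 → {V2, V3}; color 3 → {V1}; color 4 → {V5, V7}; color 5 → {V4}; color 6 → {V6}. No two adjacent vertices share a color.

6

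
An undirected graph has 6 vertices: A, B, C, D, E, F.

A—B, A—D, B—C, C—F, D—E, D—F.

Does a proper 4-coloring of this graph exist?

Yes

The chromatic number is 3. The cycle B-C-F-D-A-B has odd length 5, so it cannot be 2-colored; at least 3 colors are needed.
One proper 3-coloring: A=green, B=blue, C=red, D=red, E=blue, F=blue.
Since 4 ≥ 3, a proper 4-coloring certainly exists.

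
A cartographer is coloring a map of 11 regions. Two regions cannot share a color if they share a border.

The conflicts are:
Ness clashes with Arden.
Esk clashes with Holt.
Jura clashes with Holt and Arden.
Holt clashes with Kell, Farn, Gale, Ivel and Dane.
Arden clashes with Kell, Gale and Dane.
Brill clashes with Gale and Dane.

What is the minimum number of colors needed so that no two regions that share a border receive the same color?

2

Arden and Gale conflict, so at least 2 colors are needed.
2 colors suffice: color 1 → {Holt, Arden, Brill}; color 2 → {Ness, Esk, Jura, Kell, Farn, Gale, Ivel, Dane}. No two conflicting regions share a color.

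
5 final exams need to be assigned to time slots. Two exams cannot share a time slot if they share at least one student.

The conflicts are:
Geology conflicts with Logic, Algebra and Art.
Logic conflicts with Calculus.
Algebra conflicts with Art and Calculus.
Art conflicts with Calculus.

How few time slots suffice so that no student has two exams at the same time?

Algebra, Art, Calculus all conflict with each other, so at least 3 time slots are needed.
3 time slots suffice: time slot 1 → {Logic, Art}; time slot 2 → {Geology, Calculus}; time slot 3 → {Algebra}. No two conflicting exams share a time slot.

3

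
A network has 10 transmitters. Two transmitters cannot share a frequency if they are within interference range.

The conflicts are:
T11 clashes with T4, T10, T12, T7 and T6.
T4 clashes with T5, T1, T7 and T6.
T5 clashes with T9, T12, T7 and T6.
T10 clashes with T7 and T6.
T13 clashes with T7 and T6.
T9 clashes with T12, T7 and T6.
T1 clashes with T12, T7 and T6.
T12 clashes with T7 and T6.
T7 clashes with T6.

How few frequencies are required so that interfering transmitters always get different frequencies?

5

T5, T9, T12, T7, T6 are mutually in conflict, so at least 5 frequencies are needed.
Using 5 frequencies: T11=4, T4=3, T5=4, T10=3, T13=3, T9=5, T1=4, T12=3, T7=2, T6=1. Every pair that conflicts lands in different frequencies.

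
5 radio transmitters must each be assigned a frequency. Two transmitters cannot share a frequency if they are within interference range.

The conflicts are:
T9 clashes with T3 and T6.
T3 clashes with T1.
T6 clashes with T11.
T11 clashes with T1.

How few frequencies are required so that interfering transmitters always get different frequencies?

3

The cycle T11-T1-T3-T9-T6-T11 has odd length 5, so it cannot be 2-colored; at least 3 frequencies are needed.
Using 3 frequencies: T9=2, T3=1, T6=1, T11=3, T1=2. Each listed conflict is separated.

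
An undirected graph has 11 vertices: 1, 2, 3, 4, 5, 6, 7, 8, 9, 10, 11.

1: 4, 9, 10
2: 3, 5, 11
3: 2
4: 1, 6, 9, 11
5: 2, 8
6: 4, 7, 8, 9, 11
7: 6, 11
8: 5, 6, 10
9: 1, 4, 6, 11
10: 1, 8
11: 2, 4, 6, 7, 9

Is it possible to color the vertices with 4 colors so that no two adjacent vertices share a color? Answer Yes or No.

Yes

The chromatic number is 4. 4, 6, 9, 11 are pairwise adjacent (a clique of size 4), so at least 4 colors are needed.
One proper 4-coloring: 1=a, 2=a, 3=b, 4=c, 5=c, 6=a, 7=c, 8=b, 9=d, 10=c, 11=b.
That is already a proper 4-coloring.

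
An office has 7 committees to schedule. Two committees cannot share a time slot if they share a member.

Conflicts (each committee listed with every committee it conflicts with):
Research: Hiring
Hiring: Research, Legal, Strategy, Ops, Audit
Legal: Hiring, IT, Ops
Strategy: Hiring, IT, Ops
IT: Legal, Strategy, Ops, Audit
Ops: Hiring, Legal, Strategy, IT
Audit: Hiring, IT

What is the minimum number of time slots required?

3

Hiring, Strategy, Ops pairwise conflict, so at least 3 time slots are needed.
3 time slots suffice: time slot 1 → {Hiring, IT}; time slot 2 → {Research, Ops, Audit}; time slot 3 → {Legal, Strategy}. Every pair that conflicts lands in different time slots.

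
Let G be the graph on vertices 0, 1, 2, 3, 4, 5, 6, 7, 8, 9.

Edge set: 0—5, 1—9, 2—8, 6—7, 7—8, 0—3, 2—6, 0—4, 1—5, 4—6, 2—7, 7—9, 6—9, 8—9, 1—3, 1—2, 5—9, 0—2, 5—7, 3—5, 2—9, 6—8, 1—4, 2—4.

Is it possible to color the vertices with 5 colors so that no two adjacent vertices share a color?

Yes

The chromatic number is 5. 2, 6, 7, 8, 9 are pairwise adjacent (a clique of size 5), so at least 5 colors are needed.
5 colors suffice: color red → {2, 5}; color blue → {3, 4, 9}; color green → {0, 1, 7}; color yellow → {6}; color purple → {8}.
That is already a proper 5-coloring.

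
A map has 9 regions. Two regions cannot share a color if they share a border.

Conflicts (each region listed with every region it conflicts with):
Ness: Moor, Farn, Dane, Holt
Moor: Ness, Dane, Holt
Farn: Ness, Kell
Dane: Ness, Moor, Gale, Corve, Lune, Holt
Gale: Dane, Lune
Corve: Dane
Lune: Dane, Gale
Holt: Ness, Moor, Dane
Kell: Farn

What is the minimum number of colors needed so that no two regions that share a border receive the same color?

4

Ness, Moor, Dane, Holt pairwise conflict, so at least 4 colors are needed.
4 colors suffice: Ness=2, Moor=4, Farn=1, Dane=1, Gale=2, Corve=2, Lune=3, Holt=3, Kell=2. No two conflicting regions share a color.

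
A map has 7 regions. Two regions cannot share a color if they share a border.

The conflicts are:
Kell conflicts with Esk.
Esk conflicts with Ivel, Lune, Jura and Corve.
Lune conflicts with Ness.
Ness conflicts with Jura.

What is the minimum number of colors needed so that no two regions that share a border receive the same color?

2

Esk and Corve conflict, so at least 2 colors are needed.
2 colors suffice: Kell=2, Esk=1, Ivel=2, Lune=2, Ness=1, Jura=2, Corve=2. Each listed conflict is separated.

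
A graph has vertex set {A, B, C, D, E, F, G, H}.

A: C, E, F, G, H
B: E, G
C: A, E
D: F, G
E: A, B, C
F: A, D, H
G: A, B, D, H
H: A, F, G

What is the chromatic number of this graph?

A, F, H form a triangle, so at least 3 colors are needed.
One proper 3-coloring: A=red, B=red, C=green, D=red, E=blue, F=blue, G=blue, H=green. No two adjacent vertices share a color.

3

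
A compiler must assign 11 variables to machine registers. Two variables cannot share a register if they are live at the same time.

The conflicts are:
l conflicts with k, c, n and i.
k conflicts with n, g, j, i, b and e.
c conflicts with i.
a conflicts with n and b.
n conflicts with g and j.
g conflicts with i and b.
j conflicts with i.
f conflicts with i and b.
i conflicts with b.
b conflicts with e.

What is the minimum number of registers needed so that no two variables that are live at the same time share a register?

k, g, i, b are mutually in conflict, so at least 4 registers are needed.
A valid assignment using 4 registers: l=3, k=2, c=2, a=2, n=1, g=4, j=3, f=2, i=1, b=3, e=1. No two conflicting variables share a register.

4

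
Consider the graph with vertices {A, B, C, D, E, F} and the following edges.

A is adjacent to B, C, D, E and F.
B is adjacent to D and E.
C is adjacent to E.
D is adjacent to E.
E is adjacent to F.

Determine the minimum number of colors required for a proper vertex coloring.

4

A, B, D, E are mutually adjacent (a clique of size 4), so at least 4 colors are needed.
4 colors suffice: color red → {E}; color blue → {A}; color green → {C, D, F}; color yellow → {B}. Each edge has distinct colors on its endpoints.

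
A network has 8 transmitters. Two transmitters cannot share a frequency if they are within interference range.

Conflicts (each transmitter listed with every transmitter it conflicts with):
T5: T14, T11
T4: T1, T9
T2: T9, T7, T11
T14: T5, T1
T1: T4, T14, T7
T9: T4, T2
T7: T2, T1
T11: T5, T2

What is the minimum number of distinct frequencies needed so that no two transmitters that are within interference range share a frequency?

The cycle T7-T2-T9-T4-T1-T7 has odd length 5, so it cannot be 2-colored; at least 3 frequencies are needed.
3 frequencies suffice: frequency 1 → {T5, T2, T1}; frequency 2 → {T14, T9, T7, T11}; frequency 3 → {T4}. No two conflicting transmitters share a frequency.

3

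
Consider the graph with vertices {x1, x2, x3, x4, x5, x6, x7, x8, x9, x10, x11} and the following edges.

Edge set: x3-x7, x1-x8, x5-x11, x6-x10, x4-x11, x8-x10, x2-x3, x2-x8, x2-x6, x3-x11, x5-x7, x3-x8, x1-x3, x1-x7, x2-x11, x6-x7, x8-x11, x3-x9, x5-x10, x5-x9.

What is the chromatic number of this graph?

4

x2, x3, x8, x11 form a clique, so at least 4 colors are needed.
4 colors suffice: color 1 → {x3, x4, x5, x6}; color 2 → {x7, x8, x9}; color 3 → {x1, x10, x11}; color 4 → {x2}. Every edge joins two different colors.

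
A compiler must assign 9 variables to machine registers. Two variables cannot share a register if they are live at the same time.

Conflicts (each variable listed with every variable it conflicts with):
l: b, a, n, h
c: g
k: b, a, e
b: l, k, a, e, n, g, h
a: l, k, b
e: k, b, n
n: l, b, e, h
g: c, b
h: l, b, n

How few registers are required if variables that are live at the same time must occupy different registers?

4

l, b, n, h pairwise conflict, so at least 4 registers are needed.
A valid assignment using 4 registers: l=3, c=1, k=4, b=1, a=2, e=3, n=2, g=2, h=4. Each listed conflict is separated.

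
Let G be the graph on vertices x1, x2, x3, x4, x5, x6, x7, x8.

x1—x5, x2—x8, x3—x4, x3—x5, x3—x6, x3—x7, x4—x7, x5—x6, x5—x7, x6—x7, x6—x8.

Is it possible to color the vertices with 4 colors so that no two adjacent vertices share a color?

Yes

The chromatic number is 4. x3, x5, x6, x7 form a clique, so at least 4 colors are needed.
4 colors suffice: color 1 → {x1, x3, x8}; color 2 → {x2, x4, x5}; color 3 → {x6}; color 4 → {x7}.
That is already a proper 4-coloring.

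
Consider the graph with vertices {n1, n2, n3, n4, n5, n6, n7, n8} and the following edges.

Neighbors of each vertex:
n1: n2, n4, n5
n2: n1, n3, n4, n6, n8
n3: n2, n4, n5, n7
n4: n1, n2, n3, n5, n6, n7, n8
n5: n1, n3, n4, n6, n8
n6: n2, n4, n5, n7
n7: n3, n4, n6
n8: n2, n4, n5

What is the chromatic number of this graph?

3

n3, n4, n7 are pairwise adjacent, so at least 3 colors are needed.
3 colors suffice: color red → {n4}; color blue → {n2, n5, n7}; color green → {n1, n3, n6, n8}. Every edge joins two different colors.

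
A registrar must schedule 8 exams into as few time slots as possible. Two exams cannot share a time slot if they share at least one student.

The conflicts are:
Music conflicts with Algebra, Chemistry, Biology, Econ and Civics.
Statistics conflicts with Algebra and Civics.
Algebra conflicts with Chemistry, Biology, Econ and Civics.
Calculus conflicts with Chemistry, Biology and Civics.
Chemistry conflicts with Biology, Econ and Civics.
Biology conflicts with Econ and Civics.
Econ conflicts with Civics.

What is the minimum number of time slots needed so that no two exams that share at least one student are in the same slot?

Music, Algebra, Chemistry, Biology, Econ, Civics all conflict with each other, so at least 6 time slots are needed.
6 time slots suffice: time slot 1 → {Civics}; time slot 2 → {Statistics, Biology}; time slot 3 → {Chemistry}; time slot 4 → {Algebra, Calculus}; time slot 5 → {Econ}; time slot 6 → {Music}. Each listed conflict is separated.

6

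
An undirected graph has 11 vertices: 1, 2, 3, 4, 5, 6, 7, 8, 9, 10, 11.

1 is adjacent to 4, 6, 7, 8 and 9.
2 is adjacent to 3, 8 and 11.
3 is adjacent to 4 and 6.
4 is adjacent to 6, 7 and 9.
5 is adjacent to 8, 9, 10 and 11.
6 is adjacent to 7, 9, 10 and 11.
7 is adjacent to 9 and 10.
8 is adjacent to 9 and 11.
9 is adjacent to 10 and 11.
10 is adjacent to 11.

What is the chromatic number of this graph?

1, 4, 6, 7, 9 are pairwise adjacent (a clique of size 5), so at least 5 colors are needed.
A valid assignment using 5 colors: 1=e, 2=a, 3=c, 4=d, 5=e, 6=b, 7=c, 8=b, 9=a, 10=d, 11=c. Every edge joins two different colors.

5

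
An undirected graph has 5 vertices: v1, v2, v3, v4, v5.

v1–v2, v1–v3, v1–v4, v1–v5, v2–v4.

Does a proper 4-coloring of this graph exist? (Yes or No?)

The chromatic number is 3. v1, v2, v4 are pairwise adjacent, so at least 3 colors are needed.
3 colors suffice: color 1 → {v1}; color 2 → {v3, v4, v5}; color 3 → {v2}.
Since 4 ≥ 3, a proper 4-coloring certainly exists.

Yes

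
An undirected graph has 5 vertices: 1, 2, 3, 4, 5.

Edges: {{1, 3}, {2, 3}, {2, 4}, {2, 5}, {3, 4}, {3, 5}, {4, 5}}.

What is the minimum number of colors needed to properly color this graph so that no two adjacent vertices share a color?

2, 3, 4, 5 are pairwise adjacent (a clique of size 4), so at least 4 colors are needed.
One proper 4-coloring: 1=b, 2=d, 3=a, 4=b, 5=c. No two adjacent vertices share a color.

4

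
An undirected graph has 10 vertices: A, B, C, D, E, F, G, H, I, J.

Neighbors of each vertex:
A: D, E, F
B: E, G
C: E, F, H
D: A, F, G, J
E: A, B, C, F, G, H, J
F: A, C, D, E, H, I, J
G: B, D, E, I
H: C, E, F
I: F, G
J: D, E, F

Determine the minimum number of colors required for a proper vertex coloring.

C, E, F, H form a clique, so at least 4 colors are needed.
4 colors suffice: A=green, B=green, C=yellow, D=blue, E=blue, F=red, G=red, H=green, I=blue, J=green. Each edge has distinct colors on its endpoints.

4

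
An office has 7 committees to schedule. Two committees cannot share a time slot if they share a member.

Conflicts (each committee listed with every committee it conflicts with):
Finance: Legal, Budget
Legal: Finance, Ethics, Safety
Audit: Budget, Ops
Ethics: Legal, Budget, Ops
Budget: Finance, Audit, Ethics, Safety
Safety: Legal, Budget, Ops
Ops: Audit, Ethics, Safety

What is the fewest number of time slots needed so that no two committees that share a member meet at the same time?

Audit and Budget conflict, so at least 2 time slots are needed.
2 time slots suffice: time slot 1 → {Legal, Budget, Ops}; time slot 2 → {Finance, Audit, Ethics, Safety}. Each listed conflict is separated.

2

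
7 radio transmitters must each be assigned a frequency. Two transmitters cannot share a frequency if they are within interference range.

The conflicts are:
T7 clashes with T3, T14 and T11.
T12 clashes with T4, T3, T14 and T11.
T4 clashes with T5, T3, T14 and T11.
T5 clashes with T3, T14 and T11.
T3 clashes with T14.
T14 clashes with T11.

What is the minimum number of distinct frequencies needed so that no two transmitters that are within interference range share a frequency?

4

T4, T5, T14, T11 pairwise conflict, so at least 4 frequencies are needed.
Using 4 frequencies: T7=2, T12=4, T4=2, T5=4, T3=3, T14=1, T11=3. No two conflicting transmitters share a frequency.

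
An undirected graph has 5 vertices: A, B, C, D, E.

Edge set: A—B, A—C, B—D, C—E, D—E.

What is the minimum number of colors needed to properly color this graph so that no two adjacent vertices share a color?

The cycle A-C-E-D-B-A has odd length 5, so it cannot be 2-colored; at least 3 colors are needed.
A valid assignment using 3 colors: A=3, B=1, C=2, D=2, E=1. Each edge has distinct colors on its endpoints.

3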